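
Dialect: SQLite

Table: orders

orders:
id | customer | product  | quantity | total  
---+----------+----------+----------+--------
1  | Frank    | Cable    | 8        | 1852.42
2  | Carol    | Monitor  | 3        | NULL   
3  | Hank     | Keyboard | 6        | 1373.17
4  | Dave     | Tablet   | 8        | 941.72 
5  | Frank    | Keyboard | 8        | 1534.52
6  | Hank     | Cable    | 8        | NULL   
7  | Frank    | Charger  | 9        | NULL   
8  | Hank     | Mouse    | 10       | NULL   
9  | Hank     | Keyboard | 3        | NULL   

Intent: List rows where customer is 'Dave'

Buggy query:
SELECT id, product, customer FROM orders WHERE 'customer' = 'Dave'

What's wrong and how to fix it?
Bug: Single quotes denote string literals in SQL; the column name is being compared as a constant string

Fix: Remove the quotes around the column name (or use double quotes for an identifier)

Corrected query:
SELECT id, product, customer FROM orders WHERE customer = 'Dave'

Result:
id | product | customer
---+---------+---------
4  | Tablet  | Dave    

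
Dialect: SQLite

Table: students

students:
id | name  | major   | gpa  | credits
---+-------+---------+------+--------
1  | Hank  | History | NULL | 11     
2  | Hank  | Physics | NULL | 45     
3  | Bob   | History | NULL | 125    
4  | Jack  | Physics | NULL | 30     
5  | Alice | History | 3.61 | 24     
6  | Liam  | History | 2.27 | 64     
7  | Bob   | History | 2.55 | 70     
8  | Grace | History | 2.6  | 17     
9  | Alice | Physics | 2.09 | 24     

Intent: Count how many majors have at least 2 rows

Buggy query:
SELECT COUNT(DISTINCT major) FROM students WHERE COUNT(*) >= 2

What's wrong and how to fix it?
Bug: WHERE filters individual rows, not groups, so a group-level COUNT is invalid there

Fix: Use a subquery that GROUPs and filters with HAVING, then count its rows

Corrected query:
SELECT COUNT(*) FROM (SELECT major FROM students GROUP BY major HAVING COUNT(*) >= 2)

Result:
COUNT(*)
--------
2       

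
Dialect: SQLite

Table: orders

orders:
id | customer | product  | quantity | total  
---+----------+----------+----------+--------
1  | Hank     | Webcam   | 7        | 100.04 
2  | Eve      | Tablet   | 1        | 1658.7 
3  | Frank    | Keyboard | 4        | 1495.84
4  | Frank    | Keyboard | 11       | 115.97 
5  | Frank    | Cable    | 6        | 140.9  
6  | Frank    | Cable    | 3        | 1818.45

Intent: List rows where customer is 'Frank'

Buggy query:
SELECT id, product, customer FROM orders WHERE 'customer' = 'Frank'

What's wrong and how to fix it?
Bug: Single quotes denote string literals in SQL; the column name is being compared as a constant string

Fix: Remove the quotes around the column name (or use double quotes for an identifier)

Corrected query:
SELECT id, product, customer FROM orders WHERE customer = 'Frank'

Result:
id | product  | customer
---+----------+---------
3  | Keyboard | Frank   
4  | Keyboard | Frank   
5  | Cable    | Frank   
6  | Cable    | Frank   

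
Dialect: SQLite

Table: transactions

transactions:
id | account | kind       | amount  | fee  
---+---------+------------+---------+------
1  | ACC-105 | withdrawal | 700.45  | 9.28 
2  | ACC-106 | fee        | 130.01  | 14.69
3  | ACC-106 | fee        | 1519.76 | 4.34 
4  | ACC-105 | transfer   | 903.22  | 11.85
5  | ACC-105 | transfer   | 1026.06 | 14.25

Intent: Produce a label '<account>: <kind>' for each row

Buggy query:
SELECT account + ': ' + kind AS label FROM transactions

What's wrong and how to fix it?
Bug: '+' is numeric addition; on text columns SQLite converts them to 0 instead of concatenating

Fix: Use the || operator for string concatenation

Corrected query:
SELECT account || ': ' || kind AS label FROM transactions

Result:
label              
-------------------
ACC-105: withdrawal
ACC-106: fee       
ACC-106: fee       
ACC-105: transfer  
ACC-105: transfer  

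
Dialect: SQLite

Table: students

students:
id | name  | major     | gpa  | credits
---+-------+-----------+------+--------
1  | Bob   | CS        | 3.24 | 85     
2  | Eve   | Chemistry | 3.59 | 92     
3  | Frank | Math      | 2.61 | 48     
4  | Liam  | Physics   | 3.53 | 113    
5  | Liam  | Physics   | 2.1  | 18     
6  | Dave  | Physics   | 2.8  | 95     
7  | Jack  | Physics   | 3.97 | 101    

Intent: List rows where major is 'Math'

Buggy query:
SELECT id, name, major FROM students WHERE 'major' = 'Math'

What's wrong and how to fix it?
Bug: 'major' in single quotes is a string literal, not the column; the comparison is literal-vs-literal and never true

Fix: Reference the column as major without single quotes

Corrected query:
SELECT id, name, major FROM students WHERE major = 'Math'

Result:
id | name  | major
---+-------+------
3  | Frank | Math 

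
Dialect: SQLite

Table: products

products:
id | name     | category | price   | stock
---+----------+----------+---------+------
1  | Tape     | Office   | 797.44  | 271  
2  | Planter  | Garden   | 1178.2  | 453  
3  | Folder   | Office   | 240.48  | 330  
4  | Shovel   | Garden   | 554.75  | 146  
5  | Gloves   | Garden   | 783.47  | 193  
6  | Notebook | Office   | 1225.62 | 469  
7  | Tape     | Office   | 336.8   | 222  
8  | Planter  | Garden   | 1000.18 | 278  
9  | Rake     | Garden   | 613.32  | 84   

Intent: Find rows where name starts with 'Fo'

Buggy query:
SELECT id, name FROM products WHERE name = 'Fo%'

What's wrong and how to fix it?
Bug: '=' compares the literal string including the % character; pattern matching needs LIKE

Fix: Replace '=' with LIKE so 'Fo%' is treated as a pattern

Corrected query:
SELECT id, name FROM products WHERE name LIKE 'Fo%'

Result:
id | name  
---+-------
3  | Folder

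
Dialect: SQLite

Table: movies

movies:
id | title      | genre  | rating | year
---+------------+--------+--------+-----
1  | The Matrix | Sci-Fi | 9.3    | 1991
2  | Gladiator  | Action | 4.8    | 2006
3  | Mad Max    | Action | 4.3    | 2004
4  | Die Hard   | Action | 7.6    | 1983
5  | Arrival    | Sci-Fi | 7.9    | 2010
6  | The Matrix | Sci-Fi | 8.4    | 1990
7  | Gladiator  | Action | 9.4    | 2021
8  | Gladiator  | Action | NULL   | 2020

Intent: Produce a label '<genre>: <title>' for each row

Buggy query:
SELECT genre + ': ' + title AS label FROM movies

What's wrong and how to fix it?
Bug: SQLite uses || for string concatenation; + coerces text to numbers (yielding 0)

Fix: Replace + with || to concatenate text

Corrected query:
SELECT genre || ': ' || title AS label FROM movies

Result:
label             
------------------
Sci-Fi: The Matrix
Action: Gladiator 
Action: Mad Max   
Action: Die Hard  
Sci-Fi: Arrival   
Sci-Fi: The Matrix
Action: Gladiator 
Action: Gladiator 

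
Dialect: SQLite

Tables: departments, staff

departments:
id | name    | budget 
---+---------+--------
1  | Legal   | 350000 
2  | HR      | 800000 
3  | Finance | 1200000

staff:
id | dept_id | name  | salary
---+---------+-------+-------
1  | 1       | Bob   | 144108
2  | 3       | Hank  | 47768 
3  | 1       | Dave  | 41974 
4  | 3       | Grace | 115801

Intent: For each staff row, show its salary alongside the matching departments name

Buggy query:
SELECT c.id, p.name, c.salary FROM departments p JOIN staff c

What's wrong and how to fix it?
Bug: Missing join condition: each staff row is matched to all departments rows instead of just its own

Fix: Add ON c.dept_id = p.id to the JOIN

Corrected query:
SELECT c.id, p.name, c.salary FROM departments p JOIN staff c ON c.dept_id = p.id

Result:
id | name    | salary
---+---------+-------
1  | Legal   | 144108
2  | Finance | 47768 
3  | Legal   | 41974 
4  | Finance | 115801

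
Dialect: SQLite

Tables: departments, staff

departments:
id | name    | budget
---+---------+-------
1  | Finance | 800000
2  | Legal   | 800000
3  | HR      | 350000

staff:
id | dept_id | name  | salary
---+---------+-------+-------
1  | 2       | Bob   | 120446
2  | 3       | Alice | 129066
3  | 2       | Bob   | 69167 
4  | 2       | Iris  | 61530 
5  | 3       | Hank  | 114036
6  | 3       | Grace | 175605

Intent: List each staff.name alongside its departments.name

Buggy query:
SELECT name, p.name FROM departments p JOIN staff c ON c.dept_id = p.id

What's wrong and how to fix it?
Bug: 'name' exists in both joined tables, so the database can't tell which one is meant

Fix: Qualify the column with its table alias (c.name)

Corrected query:
SELECT c.name, p.name FROM departments p JOIN staff c ON c.dept_id = p.id

Result:
name  | name 
------+------
Bob   | Legal
Alice | HR   
Bob   | Legal
Iris  | Legal
Hank  | HR   
Grace | HR   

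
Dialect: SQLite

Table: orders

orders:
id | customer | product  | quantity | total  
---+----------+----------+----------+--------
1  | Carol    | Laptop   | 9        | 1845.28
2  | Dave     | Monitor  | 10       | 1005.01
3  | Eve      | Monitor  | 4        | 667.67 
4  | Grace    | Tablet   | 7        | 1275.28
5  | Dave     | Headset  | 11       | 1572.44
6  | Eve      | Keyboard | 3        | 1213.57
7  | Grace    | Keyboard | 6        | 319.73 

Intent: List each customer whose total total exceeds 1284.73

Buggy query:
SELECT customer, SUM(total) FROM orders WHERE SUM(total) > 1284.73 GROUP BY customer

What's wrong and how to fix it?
Bug: Aggregate functions cannot appear in a WHERE clause

Fix: Use HAVING (which filters groups after aggregation) instead of WHERE

Corrected query:
SELECT customer, SUM(total) FROM orders GROUP BY customer HAVING SUM(total) > 1284.73

Result:
customer | SUM(total)
---------+-----------
Carol    | 1845.28   
Dave     | 2577.45   
Eve      | 1881.24   
Grace    | 1595.01   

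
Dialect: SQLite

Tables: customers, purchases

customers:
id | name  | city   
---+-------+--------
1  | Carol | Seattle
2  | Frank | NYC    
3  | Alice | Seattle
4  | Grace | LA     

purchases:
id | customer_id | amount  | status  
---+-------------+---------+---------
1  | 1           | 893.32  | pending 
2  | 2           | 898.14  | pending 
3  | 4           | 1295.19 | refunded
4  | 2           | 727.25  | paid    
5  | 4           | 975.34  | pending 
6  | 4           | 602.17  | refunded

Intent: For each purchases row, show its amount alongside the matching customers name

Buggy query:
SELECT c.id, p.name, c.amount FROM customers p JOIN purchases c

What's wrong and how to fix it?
Bug: Missing join condition: each purchases row is matched to all customers rows instead of just its own

Fix: Add ON c.customer_id = p.id to the JOIN

Corrected query:
SELECT c.id, p.name, c.amount FROM customers p JOIN purchases c ON c.customer_id = p.id

Result:
id | name  | amount 
---+-------+--------
1  | Carol | 893.32 
2  | Frank | 898.14 
3  | Grace | 1295.19
4  | Frank | 727.25 
5  | Grace | 975.34 
6  | Grace | 602.17 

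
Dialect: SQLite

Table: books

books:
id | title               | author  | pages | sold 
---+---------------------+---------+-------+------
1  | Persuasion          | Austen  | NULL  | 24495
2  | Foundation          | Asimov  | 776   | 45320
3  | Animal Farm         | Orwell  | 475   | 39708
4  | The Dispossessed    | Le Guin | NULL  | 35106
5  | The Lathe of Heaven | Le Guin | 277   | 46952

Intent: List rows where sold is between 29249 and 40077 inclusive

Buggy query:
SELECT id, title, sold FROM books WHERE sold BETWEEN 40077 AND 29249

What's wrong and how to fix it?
Bug: The bounds are reversed; BETWEEN a AND b requires a <= b to match anything

Fix: Swap the bounds so the smaller value comes first

Corrected query:
SELECT id, title, sold FROM books WHERE sold BETWEEN 29249 AND 40077

Result:
id | title            | sold 
---+------------------+------
3  | Animal Farm      | 39708
4  | The Dispossessed | 35106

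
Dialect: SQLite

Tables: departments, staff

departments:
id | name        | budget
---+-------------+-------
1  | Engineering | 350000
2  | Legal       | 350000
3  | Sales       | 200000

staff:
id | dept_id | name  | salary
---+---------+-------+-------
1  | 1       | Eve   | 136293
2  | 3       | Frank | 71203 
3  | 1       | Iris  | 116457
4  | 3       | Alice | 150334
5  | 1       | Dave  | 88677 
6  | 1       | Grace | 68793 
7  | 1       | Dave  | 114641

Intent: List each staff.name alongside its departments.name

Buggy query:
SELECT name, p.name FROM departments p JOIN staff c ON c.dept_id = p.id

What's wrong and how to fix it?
Bug: Both tables have a 'name' column; the unqualified reference is ambiguous

Fix: Prefix ambiguous columns with the table alias

Corrected query:
SELECT c.name, p.name FROM departments p JOIN staff c ON c.dept_id = p.id

Result:
name  | name       
------+------------
Eve   | Engineering
Frank | Sales      
Iris  | Engineering
Alice | Sales      
Dave  | Engineering
Grace | Engineering
Dave  | Engineering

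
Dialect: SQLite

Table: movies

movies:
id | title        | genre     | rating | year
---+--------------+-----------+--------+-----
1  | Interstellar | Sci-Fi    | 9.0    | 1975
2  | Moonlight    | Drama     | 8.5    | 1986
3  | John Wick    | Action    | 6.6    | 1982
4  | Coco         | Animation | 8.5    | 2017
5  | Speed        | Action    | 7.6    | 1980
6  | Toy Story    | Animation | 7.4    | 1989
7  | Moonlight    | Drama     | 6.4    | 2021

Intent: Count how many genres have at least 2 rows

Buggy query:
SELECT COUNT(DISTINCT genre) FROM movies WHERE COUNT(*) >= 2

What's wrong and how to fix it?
Bug: WHERE filters individual rows, not groups, so a group-level COUNT is invalid there

Fix: Group first with HAVING COUNT(*) >= 2, then COUNT the resulting groups

Corrected query:
SELECT COUNT(*) FROM (SELECT genre FROM movies GROUP BY genre HAVING COUNT(*) >= 2)

Result:
COUNT(*)
--------
3       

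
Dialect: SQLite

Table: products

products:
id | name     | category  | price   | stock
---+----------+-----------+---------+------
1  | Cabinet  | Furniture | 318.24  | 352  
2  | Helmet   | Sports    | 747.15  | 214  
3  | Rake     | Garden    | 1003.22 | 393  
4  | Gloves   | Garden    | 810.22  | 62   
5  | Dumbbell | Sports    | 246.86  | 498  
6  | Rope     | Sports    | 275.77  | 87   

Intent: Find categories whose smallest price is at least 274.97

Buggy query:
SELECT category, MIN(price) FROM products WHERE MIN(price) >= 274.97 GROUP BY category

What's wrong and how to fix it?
Bug: Aggregates like MIN are computed per group after WHERE runs

Fix: Replace WHERE with HAVING after the GROUP BY

Corrected query:
SELECT category, MIN(price) FROM products GROUP BY category HAVING MIN(price) >= 274.97

Result:
category  | MIN(price)
----------+-----------
Furniture | 318.24    
Garden    | 810.22    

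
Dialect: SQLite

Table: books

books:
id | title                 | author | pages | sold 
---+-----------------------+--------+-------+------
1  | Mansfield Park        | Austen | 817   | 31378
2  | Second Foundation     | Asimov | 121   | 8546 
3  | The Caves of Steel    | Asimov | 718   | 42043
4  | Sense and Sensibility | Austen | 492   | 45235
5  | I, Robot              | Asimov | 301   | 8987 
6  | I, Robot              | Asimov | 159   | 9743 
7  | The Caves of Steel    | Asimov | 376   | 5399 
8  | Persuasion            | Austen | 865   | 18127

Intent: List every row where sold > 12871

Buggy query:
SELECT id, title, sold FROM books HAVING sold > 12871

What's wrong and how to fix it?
Bug: This is a non-aggregate query (no GROUP BY, no aggregates), so in SQLite the HAVING clause is invalid here; a row-level condition belongs in WHERE

Fix: Replace HAVING with WHERE since the condition applies to individual rows

Corrected query:
SELECT id, title, sold FROM books WHERE sold > 12871

Result:
id | title                 | sold 
---+-----------------------+------
1  | Mansfield Park        | 31378
3  | The Caves of Steel    | 42043
4  | Sense and Sensibility | 45235
8  | Persuasion            | 18127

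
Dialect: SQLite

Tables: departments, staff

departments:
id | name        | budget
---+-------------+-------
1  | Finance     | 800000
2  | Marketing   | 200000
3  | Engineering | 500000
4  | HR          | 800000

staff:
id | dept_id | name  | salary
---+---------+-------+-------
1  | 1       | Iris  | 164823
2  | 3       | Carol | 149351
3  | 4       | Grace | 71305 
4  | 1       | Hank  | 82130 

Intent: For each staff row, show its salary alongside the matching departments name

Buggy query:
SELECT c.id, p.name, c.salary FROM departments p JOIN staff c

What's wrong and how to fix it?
Bug: Missing join condition: each staff row is matched to all departments rows instead of just its own

Fix: Add ON c.dept_id = p.id to the JOIN

Corrected query:
SELECT c.id, p.name, c.salary FROM departments p JOIN staff c ON c.dept_id = p.id

Result:
id | name        | salary
---+-------------+-------
1  | Finance     | 164823
2  | Engineering | 149351
3  | HR          | 71305 
4  | Finance     | 82130 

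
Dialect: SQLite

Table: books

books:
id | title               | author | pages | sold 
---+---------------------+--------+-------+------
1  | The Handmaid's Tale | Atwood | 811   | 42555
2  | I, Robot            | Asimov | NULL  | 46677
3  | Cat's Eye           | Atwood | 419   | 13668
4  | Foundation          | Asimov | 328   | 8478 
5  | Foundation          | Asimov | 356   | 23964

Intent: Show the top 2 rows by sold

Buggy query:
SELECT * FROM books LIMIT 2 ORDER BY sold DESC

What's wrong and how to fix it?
Bug: ORDER BY cannot follow LIMIT; LIMIT is the final clause

Fix: Swap the clauses: ORDER BY first, then LIMIT

Corrected query:
SELECT * FROM books ORDER BY sold DESC LIMIT 2

Result:
id | title               | author | pages | sold 
---+---------------------+--------+-------+------
2  | I, Robot            | Asimov | NULL  | 46677
1  | The Handmaid's Tale | Atwood | 811   | 42555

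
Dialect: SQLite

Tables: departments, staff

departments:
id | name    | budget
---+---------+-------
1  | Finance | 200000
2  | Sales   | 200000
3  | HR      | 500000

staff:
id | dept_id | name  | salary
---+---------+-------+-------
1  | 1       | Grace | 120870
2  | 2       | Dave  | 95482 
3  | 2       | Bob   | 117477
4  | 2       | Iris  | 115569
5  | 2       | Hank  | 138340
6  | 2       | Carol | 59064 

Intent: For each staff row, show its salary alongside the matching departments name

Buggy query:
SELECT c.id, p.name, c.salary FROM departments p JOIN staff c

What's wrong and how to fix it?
Bug: Missing join condition: each staff row is matched to all departments rows instead of just its own

Fix: Specify the join condition linking the foreign key to the parent id

Corrected query:
SELECT c.id, p.name, c.salary FROM departments p JOIN staff c ON c.dept_id = p.id

Result:
id | name    | salary
---+---------+-------
1  | Finance | 120870
2  | Sales   | 95482 
3  | Sales   | 117477
4  | Sales   | 115569
5  | Sales   | 138340
6  | Sales   | 59064 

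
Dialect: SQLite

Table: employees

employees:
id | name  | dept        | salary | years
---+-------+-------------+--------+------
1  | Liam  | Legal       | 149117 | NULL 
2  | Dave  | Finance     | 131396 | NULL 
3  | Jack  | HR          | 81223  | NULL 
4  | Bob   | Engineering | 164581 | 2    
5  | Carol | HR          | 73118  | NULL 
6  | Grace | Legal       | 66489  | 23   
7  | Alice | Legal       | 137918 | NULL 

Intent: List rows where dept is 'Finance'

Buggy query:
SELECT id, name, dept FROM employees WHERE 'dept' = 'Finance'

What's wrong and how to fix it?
Bug: Single quotes denote string literals in SQL; the column name is being compared as a constant string

Fix: Remove the quotes around the column name (or use double quotes for an identifier)

Corrected query:
SELECT id, name, dept FROM employees WHERE dept = 'Finance'

Result:
id | name | dept   
---+------+--------
2  | Dave | Finance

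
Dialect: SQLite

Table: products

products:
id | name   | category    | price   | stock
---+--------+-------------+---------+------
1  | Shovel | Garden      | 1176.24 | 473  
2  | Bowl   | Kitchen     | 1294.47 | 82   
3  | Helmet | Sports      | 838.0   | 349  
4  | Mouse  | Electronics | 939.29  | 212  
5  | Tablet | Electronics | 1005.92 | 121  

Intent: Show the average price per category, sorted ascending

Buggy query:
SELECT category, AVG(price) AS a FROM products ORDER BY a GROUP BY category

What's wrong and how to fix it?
Bug: ORDER BY appears before GROUP BY; SQL clause order requires GROUP BY first

Fix: Reorder: SELECT … FROM … GROUP BY … ORDER BY …

Corrected query:
SELECT category, AVG(price) AS a FROM products GROUP BY category ORDER BY a

Result:
category    | a      
------------+--------
Sports      | 838    
Electronics | 972.605
Garden      | 1176.24
Kitchen     | 1294.47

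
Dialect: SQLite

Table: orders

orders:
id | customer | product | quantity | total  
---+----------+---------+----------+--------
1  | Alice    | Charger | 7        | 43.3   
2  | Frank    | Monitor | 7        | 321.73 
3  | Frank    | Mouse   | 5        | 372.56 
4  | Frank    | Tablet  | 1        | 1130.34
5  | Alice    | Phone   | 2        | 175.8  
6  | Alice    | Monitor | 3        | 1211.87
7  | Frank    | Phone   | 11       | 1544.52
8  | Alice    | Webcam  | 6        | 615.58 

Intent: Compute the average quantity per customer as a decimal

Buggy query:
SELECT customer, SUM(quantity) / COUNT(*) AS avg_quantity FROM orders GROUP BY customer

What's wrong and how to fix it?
Bug: SUM(quantity) and COUNT(*) are both integers; the division truncates the fractional part

Fix: Cast one side to REAL so the division keeps the fractional part

Corrected query:
SELECT customer, SUM(quantity) * 1.0 / COUNT(*) AS avg_quantity FROM orders GROUP BY customer

Result:
customer | avg_quantity
---------+-------------
Alice    | 4.5         
Frank    | 6           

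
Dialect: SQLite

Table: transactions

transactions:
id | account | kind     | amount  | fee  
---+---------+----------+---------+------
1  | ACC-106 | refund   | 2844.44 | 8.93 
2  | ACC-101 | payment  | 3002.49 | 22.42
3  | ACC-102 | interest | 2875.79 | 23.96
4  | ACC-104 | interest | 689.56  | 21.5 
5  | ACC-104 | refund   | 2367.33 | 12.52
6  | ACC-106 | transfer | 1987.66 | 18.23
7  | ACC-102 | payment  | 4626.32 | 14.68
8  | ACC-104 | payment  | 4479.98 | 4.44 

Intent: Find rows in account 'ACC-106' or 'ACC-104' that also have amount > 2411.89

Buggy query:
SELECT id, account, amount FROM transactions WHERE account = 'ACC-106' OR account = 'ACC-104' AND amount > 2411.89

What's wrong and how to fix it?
Bug: Without parentheses, AND is evaluated before OR, so the amount filter only applies to the 'ACC-104' branch

Fix: Group the OR with parentheses (or use IN), then AND the threshold

Corrected query:
SELECT id, account, amount FROM transactions WHERE (account = 'ACC-106' OR account = 'ACC-104') AND amount > 2411.89

Result:
id | account | amount 
---+---------+--------
1  | ACC-106 | 2844.44
8  | ACC-104 | 4479.98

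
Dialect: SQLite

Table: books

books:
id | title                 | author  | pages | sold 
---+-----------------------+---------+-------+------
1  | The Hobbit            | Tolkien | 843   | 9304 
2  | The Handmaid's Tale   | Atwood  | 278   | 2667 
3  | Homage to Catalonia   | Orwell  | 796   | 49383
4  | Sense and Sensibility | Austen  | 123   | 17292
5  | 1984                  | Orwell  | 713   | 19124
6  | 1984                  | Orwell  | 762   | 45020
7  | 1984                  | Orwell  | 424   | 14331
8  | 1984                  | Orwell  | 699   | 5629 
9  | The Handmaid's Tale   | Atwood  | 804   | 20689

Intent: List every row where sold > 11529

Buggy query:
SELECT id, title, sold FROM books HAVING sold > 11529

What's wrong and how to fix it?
Bug: HAVING filters the output of aggregation, but this query has no GROUP BY and no aggregate functions, so SQLite rejects it (HAVING clause on a non-aggregate query); the condition here is per row

Fix: Use WHERE for row-level filtering

Corrected query:
SELECT id, title, sold FROM books WHERE sold > 11529

Result:
id | title                 | sold 
---+-----------------------+------
3  | Homage to Catalonia   | 49383
4  | Sense and Sensibility | 17292
5  | 1984                  | 19124
6  | 1984                  | 45020
7  | 1984                  | 14331
9  | The Handmaid's Tale   | 20689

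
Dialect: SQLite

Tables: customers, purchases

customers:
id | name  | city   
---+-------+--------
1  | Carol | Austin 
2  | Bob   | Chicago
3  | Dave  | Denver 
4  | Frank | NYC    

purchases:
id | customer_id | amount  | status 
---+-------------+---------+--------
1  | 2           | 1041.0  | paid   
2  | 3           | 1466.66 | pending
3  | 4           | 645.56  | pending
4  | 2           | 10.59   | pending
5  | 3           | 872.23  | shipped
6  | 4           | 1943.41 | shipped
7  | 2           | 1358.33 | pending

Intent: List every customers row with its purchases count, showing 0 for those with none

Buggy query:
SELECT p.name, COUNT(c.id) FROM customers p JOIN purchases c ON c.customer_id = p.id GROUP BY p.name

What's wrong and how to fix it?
Bug: INNER JOIN drops customers rows that have no matching purchases rows

Fix: Use LEFT JOIN so parents without children still appear (COUNT(c.id) gives 0)

Corrected query:
SELECT p.name, COUNT(c.id) FROM customers p LEFT JOIN purchases c ON c.customer_id = p.id GROUP BY p.name

Result:
name  | COUNT(c.id)
------+------------
Bob   | 3          
Carol | 0          
Dave  | 2          
Frank | 2          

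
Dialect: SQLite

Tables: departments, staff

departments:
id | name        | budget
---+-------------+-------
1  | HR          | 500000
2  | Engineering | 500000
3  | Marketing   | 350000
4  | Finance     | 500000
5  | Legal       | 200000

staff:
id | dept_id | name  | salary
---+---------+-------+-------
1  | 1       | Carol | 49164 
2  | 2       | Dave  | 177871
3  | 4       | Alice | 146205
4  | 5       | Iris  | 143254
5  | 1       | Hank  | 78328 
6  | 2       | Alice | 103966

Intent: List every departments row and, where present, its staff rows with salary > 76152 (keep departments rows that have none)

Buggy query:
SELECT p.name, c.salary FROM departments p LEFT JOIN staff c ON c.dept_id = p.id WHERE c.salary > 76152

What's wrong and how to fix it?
Bug: Filtering c.salary in WHERE discards the NULL rows produced by LEFT JOIN, turning it into an inner join

Fix: Move the right-table condition into the ON clause so unmatched parents are kept

Corrected query:
SELECT p.name, c.salary FROM departments p LEFT JOIN staff c ON c.dept_id = p.id AND c.salary > 76152

Result:
name        | salary
------------+-------
HR          | 78328 
Engineering | 103966
Engineering | 177871
Marketing   | NULL  
Finance     | 146205
Legal       | 143254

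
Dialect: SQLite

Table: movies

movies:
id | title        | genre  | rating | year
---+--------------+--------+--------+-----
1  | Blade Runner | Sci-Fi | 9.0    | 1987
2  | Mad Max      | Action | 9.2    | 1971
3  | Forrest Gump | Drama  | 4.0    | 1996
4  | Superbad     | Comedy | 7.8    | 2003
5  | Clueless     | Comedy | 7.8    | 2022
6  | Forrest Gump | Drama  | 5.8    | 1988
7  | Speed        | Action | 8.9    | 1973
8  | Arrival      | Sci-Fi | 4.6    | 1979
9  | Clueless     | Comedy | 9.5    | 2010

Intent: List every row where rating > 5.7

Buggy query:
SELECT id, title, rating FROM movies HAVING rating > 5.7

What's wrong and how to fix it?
Bug: This is a non-aggregate query (no GROUP BY, no aggregates), so in SQLite the HAVING clause is invalid here; a row-level condition belongs in WHERE

Fix: Use WHERE for row-level filtering

Corrected query:
SELECT id, title, rating FROM movies WHERE rating > 5.7

Result:
id | title        | rating
---+--------------+-------
1  | Blade Runner | 9     
2  | Mad Max      | 9.2   
4  | Superbad     | 7.8   
5  | Clueless     | 7.8   
6  | Forrest Gump | 5.8   
7  | Speed        | 8.9   
9  | Clueless     | 9.5   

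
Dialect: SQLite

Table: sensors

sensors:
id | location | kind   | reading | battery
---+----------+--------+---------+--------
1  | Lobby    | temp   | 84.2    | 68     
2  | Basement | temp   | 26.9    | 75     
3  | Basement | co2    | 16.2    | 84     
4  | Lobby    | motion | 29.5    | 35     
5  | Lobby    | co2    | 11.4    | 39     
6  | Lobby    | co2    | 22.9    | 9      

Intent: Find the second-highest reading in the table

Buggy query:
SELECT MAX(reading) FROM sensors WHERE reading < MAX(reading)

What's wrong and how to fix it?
Bug: MAX(reading) on the right of the comparison is an aggregate-in-WHERE error

Fix: Put the inner MAX in a scalar subquery

Corrected query:
SELECT MAX(reading) FROM sensors WHERE reading < (SELECT MAX(reading) FROM sensors)

Result:
MAX(reading)
------------
29.5        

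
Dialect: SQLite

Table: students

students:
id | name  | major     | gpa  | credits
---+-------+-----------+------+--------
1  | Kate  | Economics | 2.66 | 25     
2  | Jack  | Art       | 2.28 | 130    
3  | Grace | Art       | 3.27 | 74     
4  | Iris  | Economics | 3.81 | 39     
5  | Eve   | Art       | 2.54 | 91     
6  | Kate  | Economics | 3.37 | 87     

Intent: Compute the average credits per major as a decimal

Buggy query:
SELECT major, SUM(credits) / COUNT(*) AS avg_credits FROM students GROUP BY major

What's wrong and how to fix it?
Bug: Both operands are integers, so '/' performs integer division and truncates

Fix: Multiply by 1.0 (or CAST to REAL) to force floating-point division

Corrected query:
SELECT major, SUM(credits) * 1.0 / COUNT(*) AS avg_credits FROM students GROUP BY major

Result:
major     | avg_credits
----------+------------
Art       | 98.333333  
Economics | 50.333333  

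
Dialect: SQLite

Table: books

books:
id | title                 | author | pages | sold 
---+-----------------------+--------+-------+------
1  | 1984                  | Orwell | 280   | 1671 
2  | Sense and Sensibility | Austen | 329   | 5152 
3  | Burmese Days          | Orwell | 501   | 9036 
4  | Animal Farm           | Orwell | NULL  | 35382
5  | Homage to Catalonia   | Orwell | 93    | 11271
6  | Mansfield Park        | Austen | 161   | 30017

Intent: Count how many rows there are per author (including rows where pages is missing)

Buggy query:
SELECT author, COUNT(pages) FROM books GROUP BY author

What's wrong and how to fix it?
Bug: COUNT(pages) skips NULLs, so groups with missing pages are undercounted

Fix: Replace COUNT(pages) with COUNT(*)

Corrected query:
SELECT author, COUNT(*) FROM books GROUP BY author

Result:
author | COUNT(*)
-------+---------
Austen | 2       
Orwell | 4       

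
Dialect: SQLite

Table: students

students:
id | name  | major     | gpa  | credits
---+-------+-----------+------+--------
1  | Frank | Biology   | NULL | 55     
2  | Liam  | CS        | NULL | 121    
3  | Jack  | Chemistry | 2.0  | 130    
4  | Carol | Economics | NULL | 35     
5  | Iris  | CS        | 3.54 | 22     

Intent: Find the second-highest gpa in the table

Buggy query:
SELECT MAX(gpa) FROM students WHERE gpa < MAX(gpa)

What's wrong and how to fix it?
Bug: MAX(gpa) on the right of the comparison is an aggregate-in-WHERE error

Fix: Compute the overall MAX in a subquery, then take MAX of rows below it

Corrected query:
SELECT MAX(gpa) FROM students WHERE gpa < (SELECT MAX(gpa) FROM students)

Result:
MAX(gpa)
--------
2       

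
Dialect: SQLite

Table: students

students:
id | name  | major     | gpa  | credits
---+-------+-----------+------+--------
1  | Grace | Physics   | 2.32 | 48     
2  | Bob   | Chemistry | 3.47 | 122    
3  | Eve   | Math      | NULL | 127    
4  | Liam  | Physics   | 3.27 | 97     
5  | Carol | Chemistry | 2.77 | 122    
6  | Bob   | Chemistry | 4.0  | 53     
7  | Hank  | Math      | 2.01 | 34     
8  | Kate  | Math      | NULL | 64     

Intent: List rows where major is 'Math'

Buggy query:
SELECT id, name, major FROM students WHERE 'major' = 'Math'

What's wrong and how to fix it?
Bug: 'major' in single quotes is a string literal, not the column; the comparison is literal-vs-literal and never true

Fix: Reference the column as major without single quotes

Corrected query:
SELECT id, name, major FROM students WHERE major = 'Math'

Result:
id | name | major
---+------+------
3  | Eve  | Math 
7  | Hank | Math 
8  | Kate | Math 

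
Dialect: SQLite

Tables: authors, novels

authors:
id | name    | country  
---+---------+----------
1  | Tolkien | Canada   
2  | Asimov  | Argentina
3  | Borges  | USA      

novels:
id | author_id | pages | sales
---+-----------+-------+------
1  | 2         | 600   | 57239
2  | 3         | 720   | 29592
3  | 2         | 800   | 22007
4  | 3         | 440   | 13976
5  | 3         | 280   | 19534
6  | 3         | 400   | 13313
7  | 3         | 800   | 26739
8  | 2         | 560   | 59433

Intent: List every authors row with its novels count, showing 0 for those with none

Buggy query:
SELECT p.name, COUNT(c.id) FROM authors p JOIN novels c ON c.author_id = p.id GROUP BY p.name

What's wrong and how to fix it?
Bug: An inner join excludes parents with zero children

Fix: Use LEFT JOIN so parents without children still appear (COUNT(c.id) gives 0)

Corrected query:
SELECT p.name, COUNT(c.id) FROM authors p LEFT JOIN novels c ON c.author_id = p.id GROUP BY p.name

Result:
name    | COUNT(c.id)
--------+------------
Asimov  | 3          
Borges  | 5          
Tolkien | 0          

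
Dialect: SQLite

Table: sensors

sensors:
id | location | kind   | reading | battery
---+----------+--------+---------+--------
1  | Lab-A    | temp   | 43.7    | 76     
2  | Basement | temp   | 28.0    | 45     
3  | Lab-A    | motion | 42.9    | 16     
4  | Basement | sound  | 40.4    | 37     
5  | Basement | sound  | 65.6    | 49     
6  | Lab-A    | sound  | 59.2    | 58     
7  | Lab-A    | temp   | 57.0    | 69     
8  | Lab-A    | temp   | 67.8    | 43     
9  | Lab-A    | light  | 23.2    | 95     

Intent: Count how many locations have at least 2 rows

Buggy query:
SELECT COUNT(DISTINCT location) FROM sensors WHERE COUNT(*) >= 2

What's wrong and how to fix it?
Bug: COUNT(*) cannot appear in WHERE; the per-group count doesn't exist yet

Fix: Group first with HAVING COUNT(*) >= 2, then COUNT the resulting groups

Corrected query:
SELECT COUNT(*) FROM (SELECT location FROM sensors GROUP BY location HAVING COUNT(*) >= 2)

Result:
COUNT(*)
--------
2       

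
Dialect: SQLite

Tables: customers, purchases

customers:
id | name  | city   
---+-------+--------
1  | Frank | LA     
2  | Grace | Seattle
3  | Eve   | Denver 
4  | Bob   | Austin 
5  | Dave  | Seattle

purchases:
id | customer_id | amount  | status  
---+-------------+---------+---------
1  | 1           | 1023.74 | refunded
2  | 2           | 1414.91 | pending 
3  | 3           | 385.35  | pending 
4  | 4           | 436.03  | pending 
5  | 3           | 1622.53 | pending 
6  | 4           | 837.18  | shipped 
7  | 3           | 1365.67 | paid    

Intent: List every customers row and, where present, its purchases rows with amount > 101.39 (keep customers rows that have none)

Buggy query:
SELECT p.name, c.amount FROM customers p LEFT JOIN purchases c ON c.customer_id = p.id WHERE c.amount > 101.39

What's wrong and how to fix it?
Bug: A WHERE condition on the right-hand table after LEFT JOIN drops unmatched parents

Fix: Move the right-table condition into the ON clause so unmatched parents are kept

Corrected query:
SELECT p.name, c.amount FROM customers p LEFT JOIN purchases c ON c.customer_id = p.id AND c.amount > 101.39

Result:
name  | amount 
------+--------
Frank | 1023.74
Grace | 1414.91
Eve   | 385.35 
Eve   | 1365.67
Eve   | 1622.53
Bob   | 436.03 
Bob   | 837.18 
Dave  | NULL   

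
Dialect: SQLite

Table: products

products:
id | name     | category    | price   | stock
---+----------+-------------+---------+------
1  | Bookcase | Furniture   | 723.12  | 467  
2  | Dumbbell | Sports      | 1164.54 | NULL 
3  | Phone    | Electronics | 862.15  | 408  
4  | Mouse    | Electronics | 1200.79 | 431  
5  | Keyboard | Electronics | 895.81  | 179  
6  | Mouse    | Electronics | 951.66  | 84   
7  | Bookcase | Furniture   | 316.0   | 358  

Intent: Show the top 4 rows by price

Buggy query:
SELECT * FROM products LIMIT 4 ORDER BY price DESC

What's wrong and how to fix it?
Bug: LIMIT must come after ORDER BY

Fix: Sort with ORDER BY, then apply LIMIT

Corrected query:
SELECT * FROM products ORDER BY price DESC LIMIT 4

Result:
id | name     | category    | price   | stock
---+----------+-------------+---------+------
4  | Mouse    | Electronics | 1200.79 | 431  
2  | Dumbbell | Sports      | 1164.54 | NULL 
6  | Mouse    | Electronics | 951.66  | 84   
5  | Keyboard | Electronics | 895.81  | 179  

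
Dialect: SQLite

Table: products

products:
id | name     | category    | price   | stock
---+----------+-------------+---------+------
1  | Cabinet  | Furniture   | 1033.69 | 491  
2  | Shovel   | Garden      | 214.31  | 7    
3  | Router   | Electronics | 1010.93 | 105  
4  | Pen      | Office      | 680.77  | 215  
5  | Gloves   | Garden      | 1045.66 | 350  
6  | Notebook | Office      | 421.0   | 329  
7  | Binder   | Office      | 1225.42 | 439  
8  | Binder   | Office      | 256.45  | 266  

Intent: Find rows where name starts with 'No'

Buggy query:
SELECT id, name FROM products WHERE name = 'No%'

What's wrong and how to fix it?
Bug: Wildcards only work with LIKE; '=' treats '%' as a literal character

Fix: Replace '=' with LIKE so 'No%' is treated as a pattern

Corrected query:
SELECT id, name FROM products WHERE name LIKE 'No%'

Result:
id | name    
---+---------
6  | Notebook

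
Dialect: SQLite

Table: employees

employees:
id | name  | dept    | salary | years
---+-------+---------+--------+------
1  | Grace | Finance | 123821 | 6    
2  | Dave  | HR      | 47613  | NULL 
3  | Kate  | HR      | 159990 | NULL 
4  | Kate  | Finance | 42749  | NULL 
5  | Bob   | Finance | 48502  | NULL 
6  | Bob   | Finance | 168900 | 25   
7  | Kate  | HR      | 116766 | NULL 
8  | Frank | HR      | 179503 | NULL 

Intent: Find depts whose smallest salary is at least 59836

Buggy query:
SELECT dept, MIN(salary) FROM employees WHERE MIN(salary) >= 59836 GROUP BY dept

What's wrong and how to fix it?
Bug: MIN() in WHERE is a misuse of aggregate

Fix: Use HAVING for the per-group MIN condition

Corrected query:
SELECT dept, MIN(salary) FROM employees GROUP BY dept HAVING MIN(salary) >= 59836

Result:
(no rows)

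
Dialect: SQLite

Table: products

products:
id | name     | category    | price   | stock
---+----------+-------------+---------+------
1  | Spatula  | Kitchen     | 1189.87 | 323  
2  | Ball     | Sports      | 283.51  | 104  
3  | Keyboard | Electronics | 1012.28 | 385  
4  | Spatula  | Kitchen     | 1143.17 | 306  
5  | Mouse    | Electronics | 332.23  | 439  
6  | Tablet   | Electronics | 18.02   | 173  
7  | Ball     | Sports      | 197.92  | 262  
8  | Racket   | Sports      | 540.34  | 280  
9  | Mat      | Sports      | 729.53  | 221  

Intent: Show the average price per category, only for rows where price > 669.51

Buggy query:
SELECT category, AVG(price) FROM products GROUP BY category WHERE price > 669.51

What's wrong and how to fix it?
Bug: Row-level WHERE must come before GROUP BY in the clause order

Fix: Place WHERE between FROM and GROUP BY

Corrected query:
SELECT category, AVG(price) FROM products WHERE price > 669.51 GROUP BY category

Result:
category    | AVG(price)
------------+-----------
Electronics | 1012.28   
Kitchen     | 1166.52   
Sports      | 729.53    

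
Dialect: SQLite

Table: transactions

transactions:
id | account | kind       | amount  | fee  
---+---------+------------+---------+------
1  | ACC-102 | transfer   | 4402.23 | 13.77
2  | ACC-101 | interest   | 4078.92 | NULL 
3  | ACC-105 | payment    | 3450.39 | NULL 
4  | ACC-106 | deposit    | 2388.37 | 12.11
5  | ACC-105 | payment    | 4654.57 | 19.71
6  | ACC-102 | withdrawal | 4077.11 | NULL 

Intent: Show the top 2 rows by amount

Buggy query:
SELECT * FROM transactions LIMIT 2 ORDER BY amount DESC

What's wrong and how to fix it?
Bug: ORDER BY cannot follow LIMIT; LIMIT is the final clause

Fix: Swap the clauses: ORDER BY first, then LIMIT

Corrected query:
SELECT * FROM transactions ORDER BY amount DESC LIMIT 2

Result:
id | account | kind     | amount  | fee  
---+---------+----------+---------+------
5  | ACC-105 | payment  | 4654.57 | 19.71
1  | ACC-102 | transfer | 4402.23 | 13.77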